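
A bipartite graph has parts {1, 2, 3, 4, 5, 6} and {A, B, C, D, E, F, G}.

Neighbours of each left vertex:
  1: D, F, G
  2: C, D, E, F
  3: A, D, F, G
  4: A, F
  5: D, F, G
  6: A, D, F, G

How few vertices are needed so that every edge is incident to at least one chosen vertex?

5

A maximum matching has 5 edges (e.g. 1–G, 2–E, 3–D, 4–A, 5–F).
By König's theorem the minimum vertex cover has the same size. One such cover is {2, A, D, F, G}.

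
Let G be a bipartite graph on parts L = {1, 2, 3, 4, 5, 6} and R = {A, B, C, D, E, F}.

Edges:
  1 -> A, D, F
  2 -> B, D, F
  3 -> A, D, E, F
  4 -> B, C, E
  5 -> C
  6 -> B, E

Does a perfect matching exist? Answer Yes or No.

Yes

For example, pair 1→A, 2→F, 3→D, 4→E, 5→C, 6→B.
Every left vertex is matched, so this is a perfect matching.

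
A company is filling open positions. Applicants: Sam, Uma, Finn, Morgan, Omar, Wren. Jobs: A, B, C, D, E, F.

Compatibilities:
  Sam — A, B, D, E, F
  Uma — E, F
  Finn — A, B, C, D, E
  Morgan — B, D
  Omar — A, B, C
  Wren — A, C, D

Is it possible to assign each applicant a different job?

Yes

For example, pair Sam-E, Uma-F, Finn-A, Morgan-D, Omar-B, Wren-C.
All 6 applicants are covered.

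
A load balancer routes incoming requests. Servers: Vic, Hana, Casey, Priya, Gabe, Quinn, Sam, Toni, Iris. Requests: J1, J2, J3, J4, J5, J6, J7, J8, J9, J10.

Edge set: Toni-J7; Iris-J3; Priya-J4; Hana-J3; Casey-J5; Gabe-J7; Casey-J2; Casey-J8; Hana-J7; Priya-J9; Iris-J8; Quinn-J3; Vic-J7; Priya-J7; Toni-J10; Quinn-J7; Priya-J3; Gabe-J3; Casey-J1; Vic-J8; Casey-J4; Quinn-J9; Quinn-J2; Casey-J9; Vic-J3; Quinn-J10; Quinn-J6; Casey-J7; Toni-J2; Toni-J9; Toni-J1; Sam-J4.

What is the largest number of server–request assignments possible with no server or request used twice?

One maximum matching: Vic→J8, Hana→J7, Casey→J1, Priya→J9, Gabe→J3, Quinn→J6, Sam→J4, Toni→J2.
The set {Vic, Hana, Gabe, Iris} has only 3 neighbours ({J3, J7, J8}), so by Hall's theorem at most 8 of the 9 servers can be matched.

8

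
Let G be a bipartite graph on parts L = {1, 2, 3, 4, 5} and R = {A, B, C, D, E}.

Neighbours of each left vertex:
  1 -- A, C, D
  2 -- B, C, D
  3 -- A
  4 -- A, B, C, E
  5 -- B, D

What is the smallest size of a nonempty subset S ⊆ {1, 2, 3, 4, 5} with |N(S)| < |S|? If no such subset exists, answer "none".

A matching saturating every left vertex exists, for instance 1→D, 2→C, 3→A, 4→E, 5→B.
By Hall's marriage theorem, this means |N(S)| ≥ |S| for every subset S, so no violating subset exists.

none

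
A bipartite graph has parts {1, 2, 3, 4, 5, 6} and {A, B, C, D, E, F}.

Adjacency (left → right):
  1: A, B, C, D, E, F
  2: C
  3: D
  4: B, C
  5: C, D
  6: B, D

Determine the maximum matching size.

For example, pair 1–A, 2–C, 3–D, 4–B.
The set {2, 3, 4, 5, 6} has only 3 neighbours ({B, C, D}), so by Hall's theorem at most 4 of the 6 left vertices can be matched.

4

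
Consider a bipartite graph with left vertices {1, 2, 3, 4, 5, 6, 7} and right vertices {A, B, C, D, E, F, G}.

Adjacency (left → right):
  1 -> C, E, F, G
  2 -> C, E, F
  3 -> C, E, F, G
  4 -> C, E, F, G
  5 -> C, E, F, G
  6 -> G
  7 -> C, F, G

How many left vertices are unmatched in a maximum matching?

3

For example, pair 1–G, 2–F, 3–C, 4–E.
The set {1, 2, 3, 4, 5, 6, 7} has only 4 neighbours ({C, E, F, G}), so by Hall's theorem at most 4 of the 7 left vertices can be matched.
That matches 4 of the 7, leaving 3 unmatched; no matching can do better.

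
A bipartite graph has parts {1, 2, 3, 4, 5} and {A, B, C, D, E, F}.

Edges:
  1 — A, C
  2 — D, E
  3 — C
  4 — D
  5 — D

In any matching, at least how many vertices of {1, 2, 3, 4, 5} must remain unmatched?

For example, pair 1–A, 2–E, 3–C, 4–D.
The set {4, 5} has only 1 neighbour ({D}), so by Hall's theorem at most 4 of the 5 left vertices can be matched.
That matches 4 of the 5, leaving 1 unmatched; no matching can do better.

1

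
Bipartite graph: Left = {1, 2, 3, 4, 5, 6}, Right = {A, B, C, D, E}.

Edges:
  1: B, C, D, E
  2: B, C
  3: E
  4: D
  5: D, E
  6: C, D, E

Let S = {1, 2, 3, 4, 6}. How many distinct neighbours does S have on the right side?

4

The union of neighbours of {1, 2, 3, 4, 6} is {B, C, D, E}, which has 4 elements.
Since |N(S)| = 4 < |S| = 5, Hall's condition fails for this subset.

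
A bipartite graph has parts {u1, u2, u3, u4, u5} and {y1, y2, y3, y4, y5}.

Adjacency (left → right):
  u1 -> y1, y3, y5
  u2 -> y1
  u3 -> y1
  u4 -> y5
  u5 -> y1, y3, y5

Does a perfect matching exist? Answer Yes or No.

The set {u1, u2, u3, u4, u5} has only 3 neighbours ({y1, y3, y5}), so by Hall's theorem at most 3 of the 5 left vertices can be matched.
Hence no matching covers every left vertex.

No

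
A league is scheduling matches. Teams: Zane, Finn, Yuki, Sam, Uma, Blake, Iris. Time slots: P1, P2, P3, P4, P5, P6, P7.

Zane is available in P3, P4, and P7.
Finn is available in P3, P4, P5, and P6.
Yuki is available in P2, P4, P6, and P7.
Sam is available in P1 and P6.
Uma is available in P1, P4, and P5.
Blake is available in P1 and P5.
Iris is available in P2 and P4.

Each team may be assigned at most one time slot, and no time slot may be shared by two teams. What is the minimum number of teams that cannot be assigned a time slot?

A valid assignment of size 7: Zane-P7, Finn-P3, Yuki-P2, Sam-P6, Uma-P5, Blake-P1, Iris-P4.
All 7 teams are matched, so no larger matching exists.
That matches 7 of the 7, leaving 0 unmatched; no matching can do better.

0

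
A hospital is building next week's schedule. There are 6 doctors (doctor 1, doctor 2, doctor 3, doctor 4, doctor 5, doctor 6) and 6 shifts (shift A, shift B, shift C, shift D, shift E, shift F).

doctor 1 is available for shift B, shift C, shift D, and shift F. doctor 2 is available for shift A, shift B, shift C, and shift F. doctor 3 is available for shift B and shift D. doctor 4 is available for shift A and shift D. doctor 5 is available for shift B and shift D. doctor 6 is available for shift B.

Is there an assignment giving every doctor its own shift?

No

The set {doctor 3, doctor 5, doctor 6} has only 2 neighbours ({shift B, shift D}), so by Hall's theorem at most 5 of the 6 doctors can be matched.
Hence no matching covers every doctor.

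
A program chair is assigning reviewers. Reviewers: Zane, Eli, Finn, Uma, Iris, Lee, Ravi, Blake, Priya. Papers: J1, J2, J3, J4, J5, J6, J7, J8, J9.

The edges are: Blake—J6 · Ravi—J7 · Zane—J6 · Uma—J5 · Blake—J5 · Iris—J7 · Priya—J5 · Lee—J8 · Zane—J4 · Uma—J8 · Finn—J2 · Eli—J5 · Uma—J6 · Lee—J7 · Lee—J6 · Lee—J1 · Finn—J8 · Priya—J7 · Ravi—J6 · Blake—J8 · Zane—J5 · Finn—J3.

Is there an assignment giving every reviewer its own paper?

The set {Eli, Uma, Iris, Ravi, Blake, Priya} has only 4 neighbours ({J5, J6, J7, J8}), so by Hall's theorem at most 7 of the 9 reviewers can be matched.
Hence no matching covers every reviewer.

No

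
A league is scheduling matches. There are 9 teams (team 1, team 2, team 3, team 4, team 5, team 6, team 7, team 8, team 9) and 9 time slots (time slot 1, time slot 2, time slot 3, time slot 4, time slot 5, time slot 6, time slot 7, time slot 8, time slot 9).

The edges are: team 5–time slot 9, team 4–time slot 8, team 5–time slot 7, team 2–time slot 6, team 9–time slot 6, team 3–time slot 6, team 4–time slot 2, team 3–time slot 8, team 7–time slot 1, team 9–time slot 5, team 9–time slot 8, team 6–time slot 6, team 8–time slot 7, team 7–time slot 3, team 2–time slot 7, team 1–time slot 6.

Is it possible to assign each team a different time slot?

No

The set {team 1, team 2, team 6, team 8} has only 2 neighbours ({time slot 6, time slot 7}), so by Hall's theorem at most 7 of the 9 teams can be matched.
Hence no matching covers every team.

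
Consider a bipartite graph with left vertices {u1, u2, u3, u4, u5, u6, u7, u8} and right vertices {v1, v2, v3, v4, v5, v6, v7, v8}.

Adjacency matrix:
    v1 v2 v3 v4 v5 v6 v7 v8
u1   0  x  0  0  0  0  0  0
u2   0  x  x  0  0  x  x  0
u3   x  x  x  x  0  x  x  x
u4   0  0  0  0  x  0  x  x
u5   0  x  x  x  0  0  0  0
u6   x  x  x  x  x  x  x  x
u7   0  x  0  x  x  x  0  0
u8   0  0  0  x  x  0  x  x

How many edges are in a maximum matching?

8

A valid assignment of size 8: u1→v2, u2→v6, u3→v1, u4→v5, u5→v3, u6→v8, u7→v4, u8→v7.
This saturates every left vertex, so 8 is the maximum.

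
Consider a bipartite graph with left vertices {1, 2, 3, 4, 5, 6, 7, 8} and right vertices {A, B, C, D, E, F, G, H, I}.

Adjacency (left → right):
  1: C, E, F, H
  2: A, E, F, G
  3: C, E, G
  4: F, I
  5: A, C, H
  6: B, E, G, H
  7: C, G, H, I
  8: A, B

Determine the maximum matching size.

8

A valid assignment of size 8: 1-H, 2-A, 3-G, 4-F, 5-C, 6-E, 7-I, 8-B.
This saturates every left vertex, so 8 is the maximum.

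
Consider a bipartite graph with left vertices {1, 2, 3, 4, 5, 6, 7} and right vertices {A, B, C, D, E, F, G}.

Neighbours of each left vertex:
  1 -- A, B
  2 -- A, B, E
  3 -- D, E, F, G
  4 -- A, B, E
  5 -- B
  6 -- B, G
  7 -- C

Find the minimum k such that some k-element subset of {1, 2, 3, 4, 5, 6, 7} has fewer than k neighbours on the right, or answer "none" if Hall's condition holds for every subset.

4

Take S = {1, 2, 4, 5}. Its neighbourhood is {A, B, E}, so |N(S)| = 3 < |S| = 4.
Every subset of size less than 4 has at least as many neighbours as members, so 4 is the minimum.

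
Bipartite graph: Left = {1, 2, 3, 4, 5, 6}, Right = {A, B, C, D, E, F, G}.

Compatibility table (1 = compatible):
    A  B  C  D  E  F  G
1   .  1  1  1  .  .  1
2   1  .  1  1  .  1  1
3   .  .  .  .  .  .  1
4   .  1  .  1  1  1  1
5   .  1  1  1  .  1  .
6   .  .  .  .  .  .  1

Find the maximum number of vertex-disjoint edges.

One maximum matching: 1–C, 2–A, 3–G, 4–E, 5–B.
The set {3, 6} has only 1 neighbour ({G}), so by Hall's theorem at most 5 of the 6 left vertices can be matched.

5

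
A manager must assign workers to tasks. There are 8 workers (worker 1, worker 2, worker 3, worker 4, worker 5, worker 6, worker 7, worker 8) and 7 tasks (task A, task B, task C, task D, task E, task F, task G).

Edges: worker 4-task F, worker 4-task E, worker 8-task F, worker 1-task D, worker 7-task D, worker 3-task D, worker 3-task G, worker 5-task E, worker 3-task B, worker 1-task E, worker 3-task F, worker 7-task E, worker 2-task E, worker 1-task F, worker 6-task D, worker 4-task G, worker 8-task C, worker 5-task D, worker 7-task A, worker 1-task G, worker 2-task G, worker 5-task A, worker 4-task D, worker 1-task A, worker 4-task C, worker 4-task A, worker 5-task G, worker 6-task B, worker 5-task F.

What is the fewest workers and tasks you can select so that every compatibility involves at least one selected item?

7

{task A, task B, task C, task D, task E, task F, task G} is a vertex cover of size 7: every edge has an endpoint in this set.
No smaller cover exists because worker 1–task A, worker 2–task G, worker 3–task D, worker 4–task C, worker 5–task F, worker 6–task B, worker 7–task E is a matching of size 7, and a cover must include an endpoint of each of these disjoint edges (König's theorem).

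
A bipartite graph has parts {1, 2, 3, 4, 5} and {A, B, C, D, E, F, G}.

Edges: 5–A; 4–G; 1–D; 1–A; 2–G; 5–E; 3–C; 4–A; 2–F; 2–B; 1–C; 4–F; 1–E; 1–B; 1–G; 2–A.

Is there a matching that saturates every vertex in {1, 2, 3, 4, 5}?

Yes

One maximum matching: 1-G, 2-B, 3-C, 4-F, 5-E.
All 5 left vertices are covered.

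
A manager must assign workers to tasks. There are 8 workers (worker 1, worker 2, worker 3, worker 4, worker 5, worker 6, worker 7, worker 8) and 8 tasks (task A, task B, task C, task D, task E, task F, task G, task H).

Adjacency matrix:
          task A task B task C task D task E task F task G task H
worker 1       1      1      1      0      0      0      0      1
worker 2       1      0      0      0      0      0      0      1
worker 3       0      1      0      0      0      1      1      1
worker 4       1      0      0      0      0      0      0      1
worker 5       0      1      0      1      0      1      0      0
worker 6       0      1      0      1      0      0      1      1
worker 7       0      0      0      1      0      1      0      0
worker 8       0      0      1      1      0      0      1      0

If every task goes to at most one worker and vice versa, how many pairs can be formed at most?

A valid assignment of size 7: worker 1→task C, worker 2→task H, worker 3→task B, worker 4→task A, worker 5→task F, worker 6→task G, worker 7→task D.
The set {worker 1, worker 2, worker 3, worker 4, worker 5, worker 6, worker 7, worker 8} has only 7 neighbours ({task A, task B, task C, task D, task F, task G, task H}), so by Hall's theorem at most 7 of the 8 workers can be matched.

7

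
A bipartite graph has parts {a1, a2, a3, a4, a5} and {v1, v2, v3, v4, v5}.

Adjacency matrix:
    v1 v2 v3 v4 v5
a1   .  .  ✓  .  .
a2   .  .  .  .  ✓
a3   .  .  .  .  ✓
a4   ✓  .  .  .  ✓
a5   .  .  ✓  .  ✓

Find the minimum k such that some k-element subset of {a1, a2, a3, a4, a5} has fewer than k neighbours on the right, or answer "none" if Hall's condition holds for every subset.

2

Take S = {a2, a3}. Its neighbourhood is {v5}, so |N(S)| = 1 < |S| = 2.
No single vertex violates Hall's condition since each has at least one neighbour, so 2 is the minimum.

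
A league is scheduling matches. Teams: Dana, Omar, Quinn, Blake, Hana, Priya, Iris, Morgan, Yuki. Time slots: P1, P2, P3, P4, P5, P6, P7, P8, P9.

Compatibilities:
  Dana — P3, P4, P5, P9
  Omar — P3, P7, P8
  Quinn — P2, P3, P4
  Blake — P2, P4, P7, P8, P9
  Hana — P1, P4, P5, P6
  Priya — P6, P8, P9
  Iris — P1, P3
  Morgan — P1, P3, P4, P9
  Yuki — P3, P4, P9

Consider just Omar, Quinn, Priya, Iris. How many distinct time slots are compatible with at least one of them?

The union of neighbours of {Omar, Quinn, Priya, Iris} is {P1, P2, P3, P4, P6, P7, P8, P9}, which has 8 elements.
Since |N(S)| = 8 ≥ |S| = 4, Hall's condition holds for this subset.

8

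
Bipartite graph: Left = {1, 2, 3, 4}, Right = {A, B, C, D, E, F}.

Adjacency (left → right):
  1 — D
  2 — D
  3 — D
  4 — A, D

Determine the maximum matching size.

2

One maximum matching: 1-D, 4-A.
The set {1, 2, 3} has only 1 neighbour ({D}), so by Hall's theorem at most 2 of the 4 left vertices can be matched.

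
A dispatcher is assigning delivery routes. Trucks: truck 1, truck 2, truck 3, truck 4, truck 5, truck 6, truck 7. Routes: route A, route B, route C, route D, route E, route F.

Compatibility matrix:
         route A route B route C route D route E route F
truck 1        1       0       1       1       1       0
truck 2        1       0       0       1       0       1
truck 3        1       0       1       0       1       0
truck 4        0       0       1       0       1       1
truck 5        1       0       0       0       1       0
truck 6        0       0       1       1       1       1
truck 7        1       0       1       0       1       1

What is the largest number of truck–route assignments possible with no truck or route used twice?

A valid assignment of size 5: truck 1-route C, truck 2-route D, truck 3-route A, truck 4-route F, truck 5-route E.
The set {truck 1, truck 2, truck 3, truck 4, truck 5, truck 6, truck 7} has only 5 neighbours ({route A, route C, route D, route E, route F}), so by Hall's theorem at most 5 of the 7 trucks can be matched.

5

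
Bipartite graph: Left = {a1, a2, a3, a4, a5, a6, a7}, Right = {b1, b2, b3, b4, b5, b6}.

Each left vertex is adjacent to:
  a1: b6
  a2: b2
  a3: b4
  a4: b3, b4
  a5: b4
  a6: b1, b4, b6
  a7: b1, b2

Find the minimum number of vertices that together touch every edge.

5

{a4, b1, b2, b4, b6} is a vertex cover of size 5: every edge has an endpoint in this set.
No smaller cover exists because a1–b6, a2–b2, a3–b4, a4–b3, a6–b1 is a matching of size 5, and a cover must include an endpoint of each of these disjoint edges (König's theorem).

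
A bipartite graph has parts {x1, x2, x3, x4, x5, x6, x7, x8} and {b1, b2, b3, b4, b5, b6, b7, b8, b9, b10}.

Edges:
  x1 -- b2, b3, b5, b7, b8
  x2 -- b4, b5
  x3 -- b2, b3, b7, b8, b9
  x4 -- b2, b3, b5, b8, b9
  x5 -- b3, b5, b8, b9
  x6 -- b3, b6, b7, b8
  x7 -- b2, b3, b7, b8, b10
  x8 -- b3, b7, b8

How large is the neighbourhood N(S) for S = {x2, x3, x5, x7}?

8

The union of neighbours of {x2, x3, x5, x7} is {b2, b3, b4, b5, b7, b8, b9, b10}, which has 8 elements.
Since |N(S)| = 8 ≥ |S| = 4, Hall's condition holds for this subset.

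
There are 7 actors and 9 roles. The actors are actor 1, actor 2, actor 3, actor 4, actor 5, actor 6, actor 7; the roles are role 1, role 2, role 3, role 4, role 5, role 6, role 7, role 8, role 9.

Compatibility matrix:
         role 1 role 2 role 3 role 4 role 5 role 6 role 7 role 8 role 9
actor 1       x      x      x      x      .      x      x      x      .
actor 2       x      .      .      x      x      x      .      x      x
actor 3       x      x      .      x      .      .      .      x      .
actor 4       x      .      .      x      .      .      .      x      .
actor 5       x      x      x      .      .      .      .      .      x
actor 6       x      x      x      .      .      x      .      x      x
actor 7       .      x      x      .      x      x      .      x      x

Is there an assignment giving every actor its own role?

For example, pair actor 1–role 7, actor 2–role 1, actor 3–role 2, actor 4–role 4, actor 5–role 3, actor 6–role 8, actor 7–role 9.
Every actor is matched, so this matching saturates all of them.

Yes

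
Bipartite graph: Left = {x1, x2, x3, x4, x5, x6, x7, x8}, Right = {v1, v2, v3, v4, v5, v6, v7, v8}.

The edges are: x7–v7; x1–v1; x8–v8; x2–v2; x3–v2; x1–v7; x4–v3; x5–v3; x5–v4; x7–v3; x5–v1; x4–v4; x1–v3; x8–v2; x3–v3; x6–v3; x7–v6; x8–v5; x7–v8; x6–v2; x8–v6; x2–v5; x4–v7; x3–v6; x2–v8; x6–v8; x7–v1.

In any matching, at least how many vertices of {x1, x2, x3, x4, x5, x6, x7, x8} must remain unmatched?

0

For example, pair x1–v7, x2–v5, x3–v6, x4–v4, x5–v1, x6–v3, x7–v8, x8–v2.
This saturates every left vertex, so 8 is the maximum.
That matches 8 of the 8, leaving 0 unmatched; no matching can do better.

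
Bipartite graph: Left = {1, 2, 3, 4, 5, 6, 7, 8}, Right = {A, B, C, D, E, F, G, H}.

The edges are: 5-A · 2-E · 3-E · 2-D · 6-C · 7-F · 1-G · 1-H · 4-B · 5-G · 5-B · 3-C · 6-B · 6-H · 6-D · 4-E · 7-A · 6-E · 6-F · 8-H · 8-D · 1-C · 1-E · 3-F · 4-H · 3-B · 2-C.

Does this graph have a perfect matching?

Yes

A valid assignment of size 8: 1→G, 2→E, 3→C, 4→B, 5→A, 6→H, 7→F, 8→D.
Every left vertex is matched, so this is a perfect matching.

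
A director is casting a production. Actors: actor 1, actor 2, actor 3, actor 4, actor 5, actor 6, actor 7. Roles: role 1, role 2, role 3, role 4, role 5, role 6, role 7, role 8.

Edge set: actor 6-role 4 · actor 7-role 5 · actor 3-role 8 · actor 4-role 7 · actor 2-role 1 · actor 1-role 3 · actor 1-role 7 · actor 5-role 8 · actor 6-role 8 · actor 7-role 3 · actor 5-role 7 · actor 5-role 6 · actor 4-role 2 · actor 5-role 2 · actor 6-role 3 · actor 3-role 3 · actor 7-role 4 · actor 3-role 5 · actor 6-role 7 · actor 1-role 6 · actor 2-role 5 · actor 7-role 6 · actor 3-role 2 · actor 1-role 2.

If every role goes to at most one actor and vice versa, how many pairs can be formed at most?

7

For example, pair actor 1–role 7, actor 2–role 1, actor 3–role 5, actor 4–role 2, actor 5–role 8, actor 6–role 4, actor 7–role 3.
This saturates every actor, so 7 is the maximum.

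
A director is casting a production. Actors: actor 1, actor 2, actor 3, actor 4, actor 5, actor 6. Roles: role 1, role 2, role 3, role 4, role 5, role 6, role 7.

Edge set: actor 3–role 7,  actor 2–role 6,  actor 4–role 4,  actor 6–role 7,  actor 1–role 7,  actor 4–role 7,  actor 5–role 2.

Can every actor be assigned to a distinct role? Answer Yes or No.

No

The set {actor 1, actor 3, actor 6} has only 1 neighbour ({role 7}), so by Hall's theorem at most 4 of the 6 actors can be matched.
Hence no matching covers every actor.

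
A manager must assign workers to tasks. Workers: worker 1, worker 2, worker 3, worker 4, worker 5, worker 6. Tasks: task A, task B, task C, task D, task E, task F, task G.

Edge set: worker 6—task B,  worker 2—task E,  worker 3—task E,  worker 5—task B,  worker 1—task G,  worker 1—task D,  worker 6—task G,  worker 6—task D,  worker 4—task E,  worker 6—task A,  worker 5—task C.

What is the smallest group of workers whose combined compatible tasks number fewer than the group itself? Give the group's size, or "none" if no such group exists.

Take S = {worker 2, worker 3}. Its neighbourhood is {task E}, so |N(S)| = 1 < |S| = 2.
No single vertex violates Hall's condition since each has at least one neighbour, so 2 is the minimum.

2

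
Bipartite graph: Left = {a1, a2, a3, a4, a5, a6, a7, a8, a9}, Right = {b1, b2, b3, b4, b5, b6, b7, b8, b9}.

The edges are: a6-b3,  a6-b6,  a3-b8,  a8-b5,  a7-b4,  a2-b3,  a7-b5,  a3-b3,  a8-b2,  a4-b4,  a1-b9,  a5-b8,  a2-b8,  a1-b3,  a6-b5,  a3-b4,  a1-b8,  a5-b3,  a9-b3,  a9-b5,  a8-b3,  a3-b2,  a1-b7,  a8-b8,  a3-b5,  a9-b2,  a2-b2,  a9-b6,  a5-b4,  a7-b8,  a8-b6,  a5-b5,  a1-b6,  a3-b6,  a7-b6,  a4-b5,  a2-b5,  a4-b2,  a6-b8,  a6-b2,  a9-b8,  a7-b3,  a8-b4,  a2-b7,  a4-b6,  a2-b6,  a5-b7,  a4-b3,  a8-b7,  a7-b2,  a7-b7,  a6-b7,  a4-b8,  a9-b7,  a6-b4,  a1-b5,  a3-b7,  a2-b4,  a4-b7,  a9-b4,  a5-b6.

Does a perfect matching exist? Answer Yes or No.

The set {a2, a3, a4, a5, a6, a7, a8, a9} has only 7 neighbours ({b2, b3, b4, b5, b6, b7, b8}), so by Hall's theorem at most 8 of the 9 left vertices can be matched.
Hence no matching covers every left vertex.

No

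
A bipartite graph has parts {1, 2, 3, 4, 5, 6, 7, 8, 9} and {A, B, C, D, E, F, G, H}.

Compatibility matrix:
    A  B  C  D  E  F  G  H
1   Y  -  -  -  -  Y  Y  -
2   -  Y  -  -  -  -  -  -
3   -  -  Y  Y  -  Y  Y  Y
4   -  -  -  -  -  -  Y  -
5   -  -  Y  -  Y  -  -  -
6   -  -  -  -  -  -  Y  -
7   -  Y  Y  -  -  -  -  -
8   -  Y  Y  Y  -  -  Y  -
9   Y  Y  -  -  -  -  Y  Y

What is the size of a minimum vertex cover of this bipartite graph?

8

The 8 edges 1–A, 2–B, 3–F, 4–G, 5–E, 7–C, 8–D, 9–H form a matching, so any vertex cover needs at least 8 vertices (one per matched edge).
Conversely {1, 2, 3, 5, 7, 8, 9, G} meets every edge and has exactly 8 vertices, so 8 is optimal.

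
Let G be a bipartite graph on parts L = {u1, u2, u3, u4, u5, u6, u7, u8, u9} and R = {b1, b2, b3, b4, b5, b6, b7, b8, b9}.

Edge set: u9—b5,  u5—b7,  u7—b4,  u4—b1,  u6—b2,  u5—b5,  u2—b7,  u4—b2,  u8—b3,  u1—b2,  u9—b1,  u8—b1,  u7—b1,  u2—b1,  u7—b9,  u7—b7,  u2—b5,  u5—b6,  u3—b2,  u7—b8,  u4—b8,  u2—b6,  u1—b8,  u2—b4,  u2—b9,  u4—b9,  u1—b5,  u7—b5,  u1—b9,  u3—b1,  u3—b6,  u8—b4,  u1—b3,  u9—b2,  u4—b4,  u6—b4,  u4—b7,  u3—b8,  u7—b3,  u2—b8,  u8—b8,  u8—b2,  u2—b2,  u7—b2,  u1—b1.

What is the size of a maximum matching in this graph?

9

For example, pair u1–b3, u2–b9, u3–b2, u4–b1, u5–b6, u6–b4, u7–b7, u8–b8, u9–b5.
All 9 left vertices are matched, so no larger matching exists.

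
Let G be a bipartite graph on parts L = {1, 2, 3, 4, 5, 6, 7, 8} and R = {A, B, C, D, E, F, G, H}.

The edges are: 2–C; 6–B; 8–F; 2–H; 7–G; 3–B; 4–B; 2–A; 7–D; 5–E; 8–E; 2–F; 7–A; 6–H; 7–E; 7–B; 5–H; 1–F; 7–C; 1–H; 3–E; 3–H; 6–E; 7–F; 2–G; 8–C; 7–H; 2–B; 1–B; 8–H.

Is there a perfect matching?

No

The set {3, 4, 5, 6} has only 3 neighbours ({B, E, H}), so by Hall's theorem at most 7 of the 8 left vertices can be matched.
Hence no matching covers every left vertex.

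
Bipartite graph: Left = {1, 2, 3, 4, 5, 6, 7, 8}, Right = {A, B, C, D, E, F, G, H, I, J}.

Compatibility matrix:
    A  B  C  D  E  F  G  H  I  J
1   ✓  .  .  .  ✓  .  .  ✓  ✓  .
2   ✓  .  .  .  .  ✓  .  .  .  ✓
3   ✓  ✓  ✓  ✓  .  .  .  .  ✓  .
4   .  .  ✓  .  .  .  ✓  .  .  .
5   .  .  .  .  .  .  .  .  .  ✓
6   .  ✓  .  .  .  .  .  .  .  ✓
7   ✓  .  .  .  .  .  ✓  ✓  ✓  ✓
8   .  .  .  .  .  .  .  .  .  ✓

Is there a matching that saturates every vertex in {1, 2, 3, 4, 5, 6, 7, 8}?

The set {5, 8} has only 1 neighbour ({J}), so by Hall's theorem at most 7 of the 8 left vertices can be matched.
Hence no matching covers every left vertex.

No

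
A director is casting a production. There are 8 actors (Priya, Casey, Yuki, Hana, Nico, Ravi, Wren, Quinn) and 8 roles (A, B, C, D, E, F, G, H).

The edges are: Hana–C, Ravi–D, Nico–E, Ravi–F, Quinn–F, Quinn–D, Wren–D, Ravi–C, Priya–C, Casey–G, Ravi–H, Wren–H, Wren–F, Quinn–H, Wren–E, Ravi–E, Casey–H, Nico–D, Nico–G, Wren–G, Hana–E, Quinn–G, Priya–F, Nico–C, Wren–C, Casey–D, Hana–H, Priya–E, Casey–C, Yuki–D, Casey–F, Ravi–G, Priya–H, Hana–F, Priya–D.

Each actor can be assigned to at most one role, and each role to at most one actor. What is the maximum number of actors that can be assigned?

6

For example, pair Priya→E, Casey→H, Yuki→D, Hana→F, Nico→C, Ravi→G.
The set {Priya, Casey, Yuki, Hana, Nico, Ravi, Wren, Quinn} has only 6 neighbours ({C, D, E, F, G, H}), so by Hall's theorem at most 6 of the 8 actors can be matched.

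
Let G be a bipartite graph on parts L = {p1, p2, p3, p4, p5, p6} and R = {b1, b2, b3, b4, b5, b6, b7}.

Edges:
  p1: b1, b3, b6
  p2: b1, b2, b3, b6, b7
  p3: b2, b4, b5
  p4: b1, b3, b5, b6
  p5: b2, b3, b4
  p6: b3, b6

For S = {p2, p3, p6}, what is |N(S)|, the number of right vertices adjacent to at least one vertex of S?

7

The union of neighbours of {p2, p3, p6} is {b1, b2, b3, b4, b5, b6, b7}, which has 7 elements.
Since |N(S)| = 7 ≥ |S| = 3, Hall's condition holds for this subset.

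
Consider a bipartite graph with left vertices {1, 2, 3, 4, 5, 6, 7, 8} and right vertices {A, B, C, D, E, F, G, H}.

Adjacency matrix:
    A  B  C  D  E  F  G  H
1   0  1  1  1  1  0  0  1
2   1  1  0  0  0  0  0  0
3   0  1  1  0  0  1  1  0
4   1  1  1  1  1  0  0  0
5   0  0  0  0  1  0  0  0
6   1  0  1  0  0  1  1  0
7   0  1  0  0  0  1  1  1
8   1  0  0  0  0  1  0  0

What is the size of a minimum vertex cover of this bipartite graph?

8

A maximum matching has 8 edges (e.g. 1–H, 2–A, 3–B, 4–D, 5–E, 6–C, 7–G, 8–F).
By König's theorem the minimum vertex cover has the same size. One such cover is {1, 2, 3, 4, 5, 6, 7, 8}.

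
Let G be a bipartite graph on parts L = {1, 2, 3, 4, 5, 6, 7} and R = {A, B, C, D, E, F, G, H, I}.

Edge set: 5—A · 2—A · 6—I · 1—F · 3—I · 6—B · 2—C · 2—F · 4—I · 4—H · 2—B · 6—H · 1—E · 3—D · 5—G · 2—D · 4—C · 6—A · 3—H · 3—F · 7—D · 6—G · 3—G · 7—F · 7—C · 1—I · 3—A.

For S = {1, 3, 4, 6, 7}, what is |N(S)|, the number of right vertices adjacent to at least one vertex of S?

9

The union of neighbours of {1, 3, 4, 6, 7} is {A, B, C, D, E, F, G, H, I}, which has 9 elements.
Since |N(S)| = 9 ≥ |S| = 5, Hall's condition holds for this subset.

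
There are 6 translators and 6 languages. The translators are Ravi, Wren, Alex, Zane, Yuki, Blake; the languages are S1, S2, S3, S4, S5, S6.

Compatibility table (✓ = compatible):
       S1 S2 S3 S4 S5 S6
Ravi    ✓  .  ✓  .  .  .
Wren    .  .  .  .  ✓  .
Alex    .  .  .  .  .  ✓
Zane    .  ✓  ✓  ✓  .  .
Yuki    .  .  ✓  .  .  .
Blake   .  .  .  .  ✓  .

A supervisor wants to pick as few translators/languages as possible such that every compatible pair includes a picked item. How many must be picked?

A maximum matching has 5 edges (e.g. Ravi–S1, Wren–S5, Alex–S6, Zane–S2, Yuki–S3).
By König's theorem the minimum vertex cover has the same size. One such cover is {Ravi, Alex, Zane, Yuki, S5}.

5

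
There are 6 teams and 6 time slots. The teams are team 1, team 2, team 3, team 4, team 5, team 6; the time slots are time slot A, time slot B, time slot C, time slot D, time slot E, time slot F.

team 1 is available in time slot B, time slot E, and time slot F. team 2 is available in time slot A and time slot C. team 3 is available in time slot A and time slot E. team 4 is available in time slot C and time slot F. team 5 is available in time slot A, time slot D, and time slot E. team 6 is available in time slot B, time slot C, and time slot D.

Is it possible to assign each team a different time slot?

Yes

For example, pair team 1→time slot B, team 2→time slot C, team 3→time slot E, team 4→time slot F, team 5→time slot A, team 6→time slot D.
Every team is matched, so this is a perfect matching.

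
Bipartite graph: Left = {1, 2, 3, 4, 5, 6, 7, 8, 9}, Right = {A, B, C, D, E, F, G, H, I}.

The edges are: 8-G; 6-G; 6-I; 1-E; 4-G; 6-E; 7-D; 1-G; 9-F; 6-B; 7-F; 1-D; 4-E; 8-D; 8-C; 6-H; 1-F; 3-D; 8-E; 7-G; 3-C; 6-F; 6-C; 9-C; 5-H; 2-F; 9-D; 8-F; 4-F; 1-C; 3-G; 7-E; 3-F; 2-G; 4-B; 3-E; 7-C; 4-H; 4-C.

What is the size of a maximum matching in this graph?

A valid assignment of size 8: 1-C, 2-F, 3-D, 4-B, 5-H, 6-I, 7-E, 8-G.
The set {1, 2, 3, 7, 8, 9} has only 5 neighbours ({C, D, E, F, G}), so by Hall's theorem at most 8 of the 9 left vertices can be matched.

8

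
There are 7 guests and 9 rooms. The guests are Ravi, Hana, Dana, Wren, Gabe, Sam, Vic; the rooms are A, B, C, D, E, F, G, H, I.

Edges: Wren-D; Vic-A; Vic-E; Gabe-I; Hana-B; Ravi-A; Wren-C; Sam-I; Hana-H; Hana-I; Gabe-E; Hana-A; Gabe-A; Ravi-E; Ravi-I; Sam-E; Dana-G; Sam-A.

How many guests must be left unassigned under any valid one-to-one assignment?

1

A valid assignment of size 6: Ravi-I, Hana-B, Dana-G, Wren-C, Gabe-A, Sam-E.
The set {Ravi, Gabe, Sam, Vic} has only 3 neighbours ({A, E, I}), so by Hall's theorem at most 6 of the 7 guests can be matched.
That matches 6 of the 7, leaving 1 unmatched; no matching can do better.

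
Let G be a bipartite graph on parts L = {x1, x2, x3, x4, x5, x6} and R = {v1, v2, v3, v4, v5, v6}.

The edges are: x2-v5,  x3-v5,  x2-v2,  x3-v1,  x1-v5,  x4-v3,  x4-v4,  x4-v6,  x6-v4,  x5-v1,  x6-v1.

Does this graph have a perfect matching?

No

The set {x1, x3, x5} has only 2 neighbours ({v1, v5}), so by Hall's theorem at most 5 of the 6 left vertices can be matched.
Hence no matching covers every left vertex.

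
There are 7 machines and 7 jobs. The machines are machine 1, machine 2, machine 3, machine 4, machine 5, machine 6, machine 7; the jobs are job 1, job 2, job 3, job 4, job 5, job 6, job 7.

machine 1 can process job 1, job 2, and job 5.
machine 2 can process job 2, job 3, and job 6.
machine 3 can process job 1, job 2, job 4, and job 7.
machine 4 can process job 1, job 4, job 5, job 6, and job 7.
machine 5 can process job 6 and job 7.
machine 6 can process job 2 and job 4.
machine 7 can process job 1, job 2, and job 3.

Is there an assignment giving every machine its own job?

A valid assignment of size 7: machine 1–job 5, machine 2–job 3, machine 3–job 1, machine 4–job 7, machine 5–job 6, machine 6–job 4, machine 7–job 2.
Every machine is matched, so this is a perfect matching.

Yes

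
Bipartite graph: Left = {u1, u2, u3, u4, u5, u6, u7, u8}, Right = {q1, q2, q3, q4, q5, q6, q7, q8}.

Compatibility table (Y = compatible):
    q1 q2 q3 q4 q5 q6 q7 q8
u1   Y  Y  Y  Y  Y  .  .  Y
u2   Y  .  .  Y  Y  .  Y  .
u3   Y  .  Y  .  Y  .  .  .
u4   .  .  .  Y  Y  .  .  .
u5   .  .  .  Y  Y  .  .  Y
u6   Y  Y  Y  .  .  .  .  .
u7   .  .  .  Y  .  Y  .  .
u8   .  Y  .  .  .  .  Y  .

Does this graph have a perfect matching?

A valid assignment of size 8: u1–q1, u2–q7, u3–q5, u4–q4, u5–q8, u6–q3, u7–q6, u8–q2.
All 8 left vertices are covered.

Yes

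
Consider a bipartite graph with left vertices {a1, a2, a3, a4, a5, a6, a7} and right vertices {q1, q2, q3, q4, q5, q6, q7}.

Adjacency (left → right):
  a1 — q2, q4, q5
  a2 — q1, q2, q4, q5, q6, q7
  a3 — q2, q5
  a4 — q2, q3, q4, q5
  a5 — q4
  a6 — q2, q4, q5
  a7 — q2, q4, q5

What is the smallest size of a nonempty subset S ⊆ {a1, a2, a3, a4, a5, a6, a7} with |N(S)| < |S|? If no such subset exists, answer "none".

Take S = {a1, a3, a5, a6}. Its neighbourhood is {q2, q4, q5}, so |N(S)| = 3 < |S| = 4.
Every subset of size less than 4 has at least as many neighbours as members, so 4 is the minimum.

4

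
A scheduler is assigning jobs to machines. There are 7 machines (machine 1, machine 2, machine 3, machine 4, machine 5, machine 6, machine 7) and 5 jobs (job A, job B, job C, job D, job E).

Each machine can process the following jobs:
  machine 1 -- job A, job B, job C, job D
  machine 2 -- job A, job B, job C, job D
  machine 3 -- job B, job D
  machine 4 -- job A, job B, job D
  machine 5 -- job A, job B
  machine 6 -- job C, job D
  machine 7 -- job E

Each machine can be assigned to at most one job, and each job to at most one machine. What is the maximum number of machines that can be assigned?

A valid assignment of size 5: machine 1–job D, machine 2–job C, machine 3–job B, machine 4–job A, machine 7–job E.
The set {machine 1, machine 2, machine 3, machine 4, machine 5, machine 6} has only 4 neighbours ({job A, job B, job C, job D}), so by Hall's theorem at most 5 of the 7 machines can be matched.

5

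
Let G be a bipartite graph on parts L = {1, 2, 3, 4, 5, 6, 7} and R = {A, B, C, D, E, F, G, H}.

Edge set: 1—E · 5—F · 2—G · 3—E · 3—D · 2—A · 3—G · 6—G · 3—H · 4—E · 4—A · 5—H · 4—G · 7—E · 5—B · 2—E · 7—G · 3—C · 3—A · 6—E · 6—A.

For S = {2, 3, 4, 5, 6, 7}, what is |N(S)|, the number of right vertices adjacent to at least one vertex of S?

The union of neighbours of {2, 3, 4, 5, 6, 7} is {A, B, C, D, E, F, G, H}, which has 8 elements.
Since |N(S)| = 8 ≥ |S| = 6, Hall's condition holds for this subset.

8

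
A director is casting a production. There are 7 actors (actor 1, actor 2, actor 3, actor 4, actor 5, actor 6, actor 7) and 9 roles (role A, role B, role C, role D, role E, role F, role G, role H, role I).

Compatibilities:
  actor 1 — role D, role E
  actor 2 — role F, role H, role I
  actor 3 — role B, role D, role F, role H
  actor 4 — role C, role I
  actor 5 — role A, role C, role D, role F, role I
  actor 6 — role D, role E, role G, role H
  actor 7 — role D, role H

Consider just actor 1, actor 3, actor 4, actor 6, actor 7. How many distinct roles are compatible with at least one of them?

The union of neighbours of {actor 1, actor 3, actor 4, actor 6, actor 7} is {role B, role C, role D, role E, role F, role G, role H, role I}, which has 8 elements.
Since |N(S)| = 8 ≥ |S| = 5, Hall's condition holds for this subset.

8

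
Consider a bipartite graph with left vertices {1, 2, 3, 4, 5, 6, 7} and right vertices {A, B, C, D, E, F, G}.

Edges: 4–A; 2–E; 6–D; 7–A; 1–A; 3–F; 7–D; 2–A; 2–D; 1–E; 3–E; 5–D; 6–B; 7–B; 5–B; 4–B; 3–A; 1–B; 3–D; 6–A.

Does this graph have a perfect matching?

No

The set {1, 2, 4, 5, 6, 7} has only 4 neighbours ({A, B, D, E}), so by Hall's theorem at most 5 of the 7 left vertices can be matched.
Hence no matching covers every left vertex.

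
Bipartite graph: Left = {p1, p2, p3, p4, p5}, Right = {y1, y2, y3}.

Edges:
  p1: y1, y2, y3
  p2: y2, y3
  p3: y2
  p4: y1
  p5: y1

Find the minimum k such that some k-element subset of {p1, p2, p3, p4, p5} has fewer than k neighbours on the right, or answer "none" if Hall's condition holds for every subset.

2

Take S = {p4, p5}. Its neighbourhood is {y1}, so |N(S)| = 1 < |S| = 2.
No single vertex violates Hall's condition since each has at least one neighbour, so 2 is the minimum.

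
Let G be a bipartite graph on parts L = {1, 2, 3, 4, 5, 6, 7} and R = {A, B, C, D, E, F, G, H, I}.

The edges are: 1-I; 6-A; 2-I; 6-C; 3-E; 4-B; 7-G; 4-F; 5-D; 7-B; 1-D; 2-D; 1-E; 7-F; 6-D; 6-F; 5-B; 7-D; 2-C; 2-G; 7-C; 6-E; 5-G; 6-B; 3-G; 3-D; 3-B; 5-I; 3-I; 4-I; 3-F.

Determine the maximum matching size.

A valid assignment of size 7: 1–D, 2–C, 3–E, 4–F, 5–B, 6–A, 7–G.
All 7 left vertices are matched, so no larger matching exists.

7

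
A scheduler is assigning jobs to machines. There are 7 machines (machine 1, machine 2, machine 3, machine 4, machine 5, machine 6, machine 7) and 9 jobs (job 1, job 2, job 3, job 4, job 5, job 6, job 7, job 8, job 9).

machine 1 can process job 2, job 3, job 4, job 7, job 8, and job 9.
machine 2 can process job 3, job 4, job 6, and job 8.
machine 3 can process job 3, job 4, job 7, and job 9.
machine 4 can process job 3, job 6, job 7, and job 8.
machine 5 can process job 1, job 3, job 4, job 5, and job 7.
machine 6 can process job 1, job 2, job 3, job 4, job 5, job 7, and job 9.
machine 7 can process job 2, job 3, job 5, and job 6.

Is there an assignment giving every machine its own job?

Yes

For example, pair machine 1→job 7, machine 2→job 6, machine 3→job 4, machine 4→job 3, machine 5→job 5, machine 6→job 9, machine 7→job 2.
Every machine is matched, so this matching saturates all of them.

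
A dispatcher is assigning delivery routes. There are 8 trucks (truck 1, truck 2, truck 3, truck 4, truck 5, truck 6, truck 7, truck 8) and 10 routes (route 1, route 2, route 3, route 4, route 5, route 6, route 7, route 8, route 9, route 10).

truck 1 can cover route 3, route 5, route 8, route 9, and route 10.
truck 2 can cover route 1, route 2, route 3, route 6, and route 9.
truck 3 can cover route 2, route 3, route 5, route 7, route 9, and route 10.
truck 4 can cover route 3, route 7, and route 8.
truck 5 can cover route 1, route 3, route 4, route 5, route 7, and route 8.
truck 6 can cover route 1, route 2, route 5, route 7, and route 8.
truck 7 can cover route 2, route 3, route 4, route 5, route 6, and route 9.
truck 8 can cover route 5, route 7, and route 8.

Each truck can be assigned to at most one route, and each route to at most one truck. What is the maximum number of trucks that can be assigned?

A valid assignment of size 8: truck 1-route 8, truck 2-route 9, truck 3-route 10, truck 4-route 3, truck 5-route 4, truck 6-route 1, truck 7-route 2, truck 8-route 7.
This saturates every truck, so 8 is the maximum.

8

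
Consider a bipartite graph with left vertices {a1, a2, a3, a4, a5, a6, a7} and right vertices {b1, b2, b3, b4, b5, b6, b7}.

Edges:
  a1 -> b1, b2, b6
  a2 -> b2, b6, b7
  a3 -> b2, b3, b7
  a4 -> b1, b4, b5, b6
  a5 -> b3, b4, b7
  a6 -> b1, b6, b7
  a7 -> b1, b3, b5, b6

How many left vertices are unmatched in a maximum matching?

For example, pair a1–b2, a2–b6, a3–b7, a4–b5, a5–b4, a6–b1, a7–b3.
This saturates every left vertex, so 7 is the maximum.
That matches 7 of the 7, leaving 0 unmatched; no matching can do better.

0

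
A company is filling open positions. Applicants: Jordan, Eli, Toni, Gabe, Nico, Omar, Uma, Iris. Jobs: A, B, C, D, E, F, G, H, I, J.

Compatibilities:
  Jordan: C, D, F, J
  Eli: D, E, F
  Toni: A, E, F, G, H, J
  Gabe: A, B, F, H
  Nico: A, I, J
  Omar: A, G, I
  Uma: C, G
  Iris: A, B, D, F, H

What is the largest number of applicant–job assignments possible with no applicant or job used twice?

One maximum matching: Jordan→D, Eli→E, Toni→J, Gabe→B, Nico→I, Omar→G, Uma→C, Iris→A.
All 8 applicants are matched, so no larger matching exists.

8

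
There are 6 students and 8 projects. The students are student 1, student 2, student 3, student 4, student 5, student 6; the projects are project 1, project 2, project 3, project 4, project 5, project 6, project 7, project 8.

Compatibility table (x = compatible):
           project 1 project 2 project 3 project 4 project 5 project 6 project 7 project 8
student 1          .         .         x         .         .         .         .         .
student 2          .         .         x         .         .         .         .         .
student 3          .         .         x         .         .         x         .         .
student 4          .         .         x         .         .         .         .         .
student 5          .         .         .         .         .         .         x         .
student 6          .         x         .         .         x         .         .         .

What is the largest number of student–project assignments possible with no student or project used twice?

For example, pair student 1-project 3, student 3-project 6, student 5-project 7, student 6-project 2.
The set {student 1, student 2, student 4} has only 1 neighbour ({project 3}), so by Hall's theorem at most 4 of the 6 students can be matched.

4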